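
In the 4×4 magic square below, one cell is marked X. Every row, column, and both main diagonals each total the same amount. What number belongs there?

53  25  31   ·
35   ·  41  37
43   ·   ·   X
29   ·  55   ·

45

Column 1 is complete and sums to 160; that is the magic constant.
Row 1: 53 + 25 + 31 + ? = 160, so (1,4) = 51.
Row 2: 35 + 41 + 37 + ? = 160, so (2,2) = 47.
From column 3, 160 − (31 + 41 + 55) gives (3,3) = 33.
Main diagonal must total 160; the given cells sum to 133, so (4,4) = 27.
Anti-diagonal must total 160; the given cells sum to 121, so (3,2) = 39.
Row 3 needs 160; the known cells sum to 115, so (3,4) = 45.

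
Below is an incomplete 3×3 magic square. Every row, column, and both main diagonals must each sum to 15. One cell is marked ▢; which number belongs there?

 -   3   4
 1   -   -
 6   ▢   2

7

Using row 1: 3 + 4 + ? → (1,1) = 15 − 7 = 8.
Using row 3: 6 + 2 + ? → (3,2) = 15 − 8 = 7.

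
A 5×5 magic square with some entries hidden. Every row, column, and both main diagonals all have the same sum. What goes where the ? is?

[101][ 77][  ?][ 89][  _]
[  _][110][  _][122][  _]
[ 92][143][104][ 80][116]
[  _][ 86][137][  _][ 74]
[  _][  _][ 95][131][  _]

128

Row 3 is complete and sums to 535; that is the magic constant.
Column 2 needs 535; the known cells sum to 416, so (5,2) = 119.
Column 4 must total 535; the given cells sum to 422, so (4,4) = 113.
Main diagonal needs 535; the known cells sum to 428, so (5,5) = 107.
From row 4, 535 − (86 + 137 + 113 + 74) gives (4,1) = 125.
Using row 5: 119 + 95 + 131 + 107 + ? → (5,1) = 535 − 452 = 83.
Column 1: 101 + 92 + 125 + 83 + ? = 535, so (2,1) = 134.
Anti-diagonal needs 535; the known cells sum to 395, so (1,5) = 140.
The remaining cell in row 1 is (1,3) = 535 − 407 = 128.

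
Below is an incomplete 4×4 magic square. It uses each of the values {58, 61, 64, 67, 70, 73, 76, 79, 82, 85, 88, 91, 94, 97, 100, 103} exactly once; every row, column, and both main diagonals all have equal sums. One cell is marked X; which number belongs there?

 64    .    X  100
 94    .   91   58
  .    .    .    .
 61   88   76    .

The 16 entries sum to 1288, so each line sums to 1288/4 = 322.
Row 2 must total 322; the given cells sum to 243, so (2,2) = 79.
Row 4 needs 322; the known cells sum to 225, so (4,4) = 97.
Column 1 must total 322; the given cells sum to 219, so (3,1) = 103.
From column 4, 322 − (100 + 58 + 97) gives (3,4) = 67.
Main diagonal must total 322; the given cells sum to 240, so (3,3) = 82.
Anti-diagonal must total 322; the given cells sum to 252, so (3,2) = 70.
Column 2 must total 322; the given cells sum to 237, so (1,2) = 85.
Using column 3: 91 + 82 + 76 + ? → (1,3) = 322 − 249 = 73.

73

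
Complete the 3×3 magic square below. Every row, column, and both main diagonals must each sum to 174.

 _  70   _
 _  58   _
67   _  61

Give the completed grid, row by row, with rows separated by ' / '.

The remaining cell in row 3 is (3,2) = 174 − 128 = 46.
The remaining cell in main diagonal is (1,1) = 174 − 119 = 55.
Anti-diagonal: 58 + 67 + ? = 174, so (1,3) = 49.
Column 1 must total 174; the given cells sum to 122, so (2,1) = 52.
Column 3 needs 174; the known cells sum to 110, so (2,3) = 64.

55 70 49 / 52 58 64 / 67 46 61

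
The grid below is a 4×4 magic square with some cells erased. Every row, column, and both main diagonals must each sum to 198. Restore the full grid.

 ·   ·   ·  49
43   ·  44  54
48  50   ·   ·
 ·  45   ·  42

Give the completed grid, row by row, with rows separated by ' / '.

52 46 51 49 / 43 57 44 54 / 48 50 47 53 / 55 45 56 42

The remaining cell in row 2 is (2,2) = 198 − 141 = 57.
From column 2, 198 − (57 + 50 + 45) gives (1,2) = 46.
Column 4: 49 + 54 + 42 + ? = 198, so (3,4) = 53.
From anti-diagonal, 198 − (49 + 44 + 50) gives (4,1) = 55.
Row 3: 48 + 50 + 53 + ? = 198, so (3,3) = 47.
Row 4 needs 198; the known cells sum to 142, so (4,3) = 56.
The remaining cell in column 1 is (1,1) = 198 − 146 = 52.
Column 3 must total 198; the given cells sum to 147, so (1,3) = 51.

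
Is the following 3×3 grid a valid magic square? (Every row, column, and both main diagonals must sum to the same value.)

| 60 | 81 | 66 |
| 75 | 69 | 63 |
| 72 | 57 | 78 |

Row 1: 60 + 81 + 66 = 207.
Row 2: 75 + 69 + 63 = 207.
Row 3: 72 + 57 + 78 = 207.
Column 1: 60 + 75 + 72 = 207.
Column 2: 81 + 69 + 57 = 207.
Column 3: 66 + 63 + 78 = 207.
Main diagonal: 60 + 69 + 78 = 207.
Anti-diagonal: 66 + 69 + 72 = 207.
All lines sum to 207.

Yes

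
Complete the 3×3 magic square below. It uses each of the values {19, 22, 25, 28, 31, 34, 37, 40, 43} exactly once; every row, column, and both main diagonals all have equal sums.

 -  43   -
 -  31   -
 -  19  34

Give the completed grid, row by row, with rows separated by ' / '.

The 9 entries sum to 279, so each line sums to 279/3 = 93.
Using row 3: 19 + 34 + ? → (3,1) = 93 − 53 = 40.
The remaining cell in main diagonal is (1,1) = 93 − 65 = 28.
From anti-diagonal, 93 − (31 + 40) gives (1,3) = 22.
The remaining cell in column 1 is (2,1) = 93 − 68 = 25.
The remaining cell in column 3 is (2,3) = 93 − 56 = 37.

28 43 22 / 25 31 37 / 40 19 34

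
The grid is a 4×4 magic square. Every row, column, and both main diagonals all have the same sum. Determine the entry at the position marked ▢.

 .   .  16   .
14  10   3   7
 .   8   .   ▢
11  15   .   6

Row 2 is complete and sums to 34; that is the magic constant.
The remaining cell in row 4 is (4,3) = 34 − 32 = 2.
Column 2 must total 34; the given cells sum to 33, so (1,2) = 1.
From column 3, 34 − (16 + 3 + 2) gives (3,3) = 13.
From main diagonal, 34 − (10 + 13 + 6) gives (1,1) = 5.
Anti-diagonal must total 34; the given cells sum to 22, so (1,4) = 12.
Column 1 must total 34; the given cells sum to 30, so (3,1) = 4.
The remaining cell in column 4 is (3,4) = 34 − 25 = 9.

9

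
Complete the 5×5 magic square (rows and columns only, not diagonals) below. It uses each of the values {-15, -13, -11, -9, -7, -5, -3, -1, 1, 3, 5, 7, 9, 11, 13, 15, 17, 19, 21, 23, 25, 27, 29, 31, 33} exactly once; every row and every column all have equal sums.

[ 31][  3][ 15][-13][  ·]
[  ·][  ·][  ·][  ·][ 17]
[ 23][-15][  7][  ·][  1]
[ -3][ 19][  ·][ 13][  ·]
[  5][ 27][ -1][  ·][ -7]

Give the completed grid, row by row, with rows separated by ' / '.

31 3 15 -13 9 / -11 11 33 -5 17 / 23 -15 7 29 1 / -3 19 -9 13 25 / 5 27 -1 21 -7

The 25 entries sum to 225, so each line sums to 225/5 = 45.
Row 1 must total 45; the given cells sum to 36, so (1,5) = 9.
The remaining cell in row 3 is (3,4) = 45 − 16 = 29.
Row 5 needs 45; the known cells sum to 24, so (5,4) = 21.
From column 1, 45 − (31 + 23 + (-3) + 5) gives (2,1) = -11.
From column 2, 45 − (3 + (-15) + 19 + 27) gives (2,2) = 11.
Column 4: -13 + 29 + 13 + 21 + ? = 45, so (2,4) = -5.
Column 5 needs 45; the known cells sum to 20, so (4,5) = 25.
The remaining cell in row 2 is (2,3) = 45 − 12 = 33.
Row 4 must total 45; the given cells sum to 54, so (4,3) = -9.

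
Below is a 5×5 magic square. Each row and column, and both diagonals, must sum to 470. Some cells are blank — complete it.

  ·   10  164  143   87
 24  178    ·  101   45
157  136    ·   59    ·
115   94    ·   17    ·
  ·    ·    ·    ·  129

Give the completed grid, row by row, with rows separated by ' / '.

66 10 164 143 87 / 24 178 122 101 45 / 157 136 80 59 38 / 115 94 73 17 171 / 108 52 31 150 129

Row 1 needs 470; the known cells sum to 404, so (1,1) = 66.
Row 2: 24 + 178 + 101 + 45 + ? = 470, so (2,3) = 122.
The remaining cell in column 1 is (5,1) = 470 − 362 = 108.
Column 2 must total 470; the given cells sum to 418, so (5,2) = 52.
The remaining cell in column 4 is (5,4) = 470 − 320 = 150.
Main diagonal must total 470; the given cells sum to 390, so (3,3) = 80.
Row 3 needs 470; the known cells sum to 432, so (3,5) = 38.
The remaining cell in row 5 is (5,3) = 470 − 439 = 31.
Using column 3: 164 + 122 + 80 + 31 + ? → (4,3) = 470 − 397 = 73.
Column 5 must total 470; the given cells sum to 299, so (4,5) = 171.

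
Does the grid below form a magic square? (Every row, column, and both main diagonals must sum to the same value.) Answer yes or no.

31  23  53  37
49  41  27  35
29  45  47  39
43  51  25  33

Row 1: 31 + 23 + 53 + 37 = 144.
Row 2: 49 + 41 + 27 + 35 = 152.
Row 3: 29 + 45 + 47 + 39 = 160.
Row 4: 43 + 51 + 25 + 33 = 152.
Column 1: 31 + 49 + 29 + 43 = 152.
Column 2: 23 + 41 + 45 + 51 = 160.
Column 3: 53 + 27 + 47 + 25 = 152.
Column 4: 37 + 35 + 39 + 33 = 144.
Main diagonal: 31 + 41 + 47 + 33 = 152.
Anti-diagonal: 37 + 27 + 45 + 43 = 152.

No — row 3 sums to 160 but main diagonal sums to 152.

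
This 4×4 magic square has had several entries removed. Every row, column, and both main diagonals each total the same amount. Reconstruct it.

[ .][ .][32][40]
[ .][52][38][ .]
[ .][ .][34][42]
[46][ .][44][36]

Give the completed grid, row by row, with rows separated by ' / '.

26 50 32 40 / 28 52 38 30 / 48 24 34 42 / 46 22 44 36

Column 3 is already complete: 32 + 38 + 34 + 44 = 148, so that is the magic constant.
Row 4 needs 148; the known cells sum to 126, so (4,2) = 22.
Column 4 needs 148; the known cells sum to 118, so (2,4) = 30.
The remaining cell in main diagonal is (1,1) = 148 − 122 = 26.
Anti-diagonal must total 148; the given cells sum to 124, so (3,2) = 24.
Row 1: 26 + 32 + 40 + ? = 148, so (1,2) = 50.
Using row 2: 52 + 38 + 30 + ? → (2,1) = 148 − 120 = 28.
Row 3 must total 148; the given cells sum to 100, so (3,1) = 48.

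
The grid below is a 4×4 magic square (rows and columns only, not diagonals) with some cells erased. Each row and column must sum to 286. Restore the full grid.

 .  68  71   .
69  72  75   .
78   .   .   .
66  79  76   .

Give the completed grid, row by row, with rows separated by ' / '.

73 68 71 74 / 69 72 75 70 / 78 67 64 77 / 66 79 76 65

The remaining cell in row 2 is (2,4) = 286 − 216 = 70.
From row 4, 286 − (66 + 79 + 76) gives (4,4) = 65.
Column 1: 69 + 78 + 66 + ? = 286, so (1,1) = 73.
Column 2 must total 286; the given cells sum to 219, so (3,2) = 67.
Column 3 must total 286; the given cells sum to 222, so (3,3) = 64.
Row 1 must total 286; the given cells sum to 212, so (1,4) = 74.
The remaining cell in row 3 is (3,4) = 286 − 209 = 77.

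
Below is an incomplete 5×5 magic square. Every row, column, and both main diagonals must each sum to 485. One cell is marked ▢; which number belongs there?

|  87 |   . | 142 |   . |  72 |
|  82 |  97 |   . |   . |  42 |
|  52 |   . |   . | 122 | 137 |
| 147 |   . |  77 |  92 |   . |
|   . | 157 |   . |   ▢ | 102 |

Using column 1: 87 + 82 + 52 + 147 + ? → (5,1) = 485 − 368 = 117.
Column 5: 72 + 42 + 137 + 102 + ? = 485, so (4,5) = 132.
Main diagonal must total 485; the given cells sum to 378, so (3,3) = 107.
Row 3 needs 485; the known cells sum to 418, so (3,2) = 67.
Row 4 needs 485; the known cells sum to 448, so (4,2) = 37.
The remaining cell in column 2 is (1,2) = 485 − 358 = 127.
Anti-diagonal must total 485; the given cells sum to 333, so (2,4) = 152.
The remaining cell in row 1 is (1,4) = 485 − 428 = 57.
Using row 2: 82 + 97 + 152 + 42 + ? → (2,3) = 485 − 373 = 112.
Column 3: 142 + 112 + 107 + 77 + ? = 485, so (5,3) = 47.
Column 4 must total 485; the given cells sum to 423, so (5,4) = 62.

62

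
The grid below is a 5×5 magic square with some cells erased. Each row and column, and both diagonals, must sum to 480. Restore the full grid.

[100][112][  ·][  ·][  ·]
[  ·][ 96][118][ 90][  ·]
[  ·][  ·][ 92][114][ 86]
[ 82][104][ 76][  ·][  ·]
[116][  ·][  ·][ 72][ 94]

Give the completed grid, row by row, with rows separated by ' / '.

Main diagonal needs 480; the known cells sum to 382, so (4,4) = 98.
Using anti-diagonal: 90 + 92 + 104 + 116 + ? → (1,5) = 480 − 402 = 78.
The remaining cell in row 4 is (4,5) = 480 − 360 = 120.
Using column 4: 90 + 114 + 98 + 72 + ? → (1,4) = 480 − 374 = 106.
The remaining cell in column 5 is (2,5) = 480 − 378 = 102.
From row 1, 480 − (100 + 112 + 106 + 78) gives (1,3) = 84.
Row 2 must total 480; the given cells sum to 406, so (2,1) = 74.
Column 1: 100 + 74 + 82 + 116 + ? = 480, so (3,1) = 108.
Column 3 needs 480; the known cells sum to 370, so (5,3) = 110.
Row 3 needs 480; the known cells sum to 400, so (3,2) = 80.
The remaining cell in row 5 is (5,2) = 480 − 392 = 88.

100 112 84 106 78 / 74 96 118 90 102 / 108 80 92 114 86 / 82 104 76 98 120 / 116 88 110 72 94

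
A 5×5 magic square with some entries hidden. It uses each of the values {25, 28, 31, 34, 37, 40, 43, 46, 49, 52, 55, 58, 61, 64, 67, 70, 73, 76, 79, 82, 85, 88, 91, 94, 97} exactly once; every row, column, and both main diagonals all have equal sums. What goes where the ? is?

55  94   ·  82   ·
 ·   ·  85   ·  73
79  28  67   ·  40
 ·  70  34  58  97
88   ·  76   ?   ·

The 25 entries sum to 1525, so each line sums to 1525/5 = 305.
Row 3 must total 305; the given cells sum to 214, so (3,4) = 91.
Using row 4: 70 + 34 + 58 + 97 + ? → (4,1) = 305 − 259 = 46.
Using column 1: 55 + 79 + 46 + 88 + ? → (2,1) = 305 − 268 = 37.
Using column 3: 85 + 67 + 34 + 76 + ? → (1,3) = 305 − 262 = 43.
Row 1: 55 + 94 + 43 + 82 + ? = 305, so (1,5) = 31.
Using column 5: 31 + 73 + 40 + 97 + ? → (5,5) = 305 − 241 = 64.
Main diagonal must total 305; the given cells sum to 244, so (2,2) = 61.
The remaining cell in anti-diagonal is (2,4) = 305 − 256 = 49.
Column 2 must total 305; the given cells sum to 253, so (5,2) = 52.
Column 4 needs 305; the known cells sum to 280, so (5,4) = 25.

25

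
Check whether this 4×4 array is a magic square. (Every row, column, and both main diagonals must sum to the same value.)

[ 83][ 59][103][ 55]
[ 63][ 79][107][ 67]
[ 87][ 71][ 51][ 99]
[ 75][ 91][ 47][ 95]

Row 1: 83 + 59 + 103 + 55 = 300.
Row 2: 63 + 79 + 107 + 67 = 316.
Row 3: 87 + 71 + 51 + 99 = 308.
Row 4: 75 + 91 + 47 + 95 = 308.
Column 1: 83 + 63 + 87 + 75 = 308.
Column 2: 59 + 79 + 71 + 91 = 300.
Column 3: 103 + 107 + 51 + 47 = 308.
Column 4: 55 + 67 + 99 + 95 = 316.
Main diagonal: 83 + 79 + 51 + 95 = 308.
Anti-diagonal: 55 + 107 + 71 + 75 = 308.

No — row 4 sums to 308 but column 4 sums to 316.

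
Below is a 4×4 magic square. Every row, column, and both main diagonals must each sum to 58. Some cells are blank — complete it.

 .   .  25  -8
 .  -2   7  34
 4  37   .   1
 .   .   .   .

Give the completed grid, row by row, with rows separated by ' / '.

13 28 25 -8 / 19 -2 7 34 / 4 37 16 1 / 22 -5 10 31

The remaining cell in row 2 is (2,1) = 58 − 39 = 19.
Row 3: 4 + 37 + 1 + ? = 58, so (3,3) = 16.
The remaining cell in column 3 is (4,3) = 58 − 48 = 10.
Column 4 needs 58; the known cells sum to 27, so (4,4) = 31.
From main diagonal, 58 − (-2 + 16 + 31) gives (1,1) = 13.
Anti-diagonal: -8 + 7 + 37 + ? = 58, so (4,1) = 22.
The remaining cell in row 1 is (1,2) = 58 − 30 = 28.
Using row 4: 22 + 10 + 31 + ? → (4,2) = 58 − 63 = -5.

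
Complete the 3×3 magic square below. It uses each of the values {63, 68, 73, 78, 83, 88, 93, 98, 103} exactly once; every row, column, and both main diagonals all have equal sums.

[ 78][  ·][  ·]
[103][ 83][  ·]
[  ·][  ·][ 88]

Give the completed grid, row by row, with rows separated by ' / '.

The 9 entries sum to 747, so each line sums to 747/3 = 249.
Row 2: 103 + 83 + ? = 249, so (2,3) = 63.
Column 1 needs 249; the known cells sum to 181, so (3,1) = 68.
The remaining cell in column 3 is (1,3) = 249 − 151 = 98.
Row 1 must total 249; the given cells sum to 176, so (1,2) = 73.
Row 3 must total 249; the given cells sum to 156, so (3,2) = 93.

78 73 98 / 103 83 63 / 68 93 88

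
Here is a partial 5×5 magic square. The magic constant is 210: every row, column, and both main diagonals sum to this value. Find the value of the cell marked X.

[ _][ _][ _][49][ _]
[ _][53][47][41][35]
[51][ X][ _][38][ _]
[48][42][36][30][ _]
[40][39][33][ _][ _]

45

From row 2, 210 − (53 + 47 + 41 + 35) gives (2,1) = 34.
From row 4, 210 − (48 + 42 + 36 + 30) gives (4,5) = 54.
Column 1 must total 210; the given cells sum to 173, so (1,1) = 37.
Column 4: 49 + 41 + 38 + 30 + ? = 210, so (5,4) = 52.
From row 5, 210 − (40 + 39 + 33 + 52) gives (5,5) = 46.
The remaining cell in main diagonal is (3,3) = 210 − 166 = 44.
Anti-diagonal needs 210; the known cells sum to 167, so (1,5) = 43.
The remaining cell in column 3 is (1,3) = 210 − 160 = 50.
Column 5 needs 210; the known cells sum to 178, so (3,5) = 32.
Row 1 needs 210; the known cells sum to 179, so (1,2) = 31.
Row 3: 51 + 44 + 38 + 32 + ? = 210, so (3,2) = 45.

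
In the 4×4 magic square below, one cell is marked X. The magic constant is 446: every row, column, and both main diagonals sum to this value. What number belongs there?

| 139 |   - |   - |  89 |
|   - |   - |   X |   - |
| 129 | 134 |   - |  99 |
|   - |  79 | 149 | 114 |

119

From row 3, 446 − (129 + 134 + 99) gives (3,3) = 84.
Row 4: 79 + 149 + 114 + ? = 446, so (4,1) = 104.
Column 1 must total 446; the given cells sum to 372, so (2,1) = 74.
Column 4: 89 + 99 + 114 + ? = 446, so (2,4) = 144.
From main diagonal, 446 − (139 + 84 + 114) gives (2,2) = 109.
Anti-diagonal: 89 + 134 + 104 + ? = 446, so (2,3) = 119.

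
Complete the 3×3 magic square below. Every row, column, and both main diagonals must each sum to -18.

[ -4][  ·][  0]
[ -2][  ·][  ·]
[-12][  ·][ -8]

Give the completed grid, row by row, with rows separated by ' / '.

Using row 1: -4 + 0 + ? → (1,2) = -18 − (-4) = -14.
Row 3 needs -18; the known cells sum to -20, so (3,2) = 2.
Using column 2: -14 + 2 + ? → (2,2) = -18 − (-12) = -6.
Column 3: 0 + (-8) + ? = -18, so (2,3) = -10.

-4 -14 0 / -2 -6 -10 / -12 2 -8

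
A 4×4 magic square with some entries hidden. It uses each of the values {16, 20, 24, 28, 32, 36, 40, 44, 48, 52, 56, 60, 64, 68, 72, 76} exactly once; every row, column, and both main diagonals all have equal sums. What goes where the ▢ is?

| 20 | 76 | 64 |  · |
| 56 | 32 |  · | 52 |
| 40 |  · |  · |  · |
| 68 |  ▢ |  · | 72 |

28

The 16 entries sum to 736, so each line sums to 736/4 = 184.
Using row 1: 20 + 76 + 64 + ? → (1,4) = 184 − 160 = 24.
The remaining cell in row 2 is (2,3) = 184 − 140 = 44.
Column 4 must total 184; the given cells sum to 148, so (3,4) = 36.
The remaining cell in main diagonal is (3,3) = 184 − 124 = 60.
Using anti-diagonal: 24 + 44 + 68 + ? → (3,2) = 184 − 136 = 48.
Using column 2: 76 + 32 + 48 + ? → (4,2) = 184 − 156 = 28.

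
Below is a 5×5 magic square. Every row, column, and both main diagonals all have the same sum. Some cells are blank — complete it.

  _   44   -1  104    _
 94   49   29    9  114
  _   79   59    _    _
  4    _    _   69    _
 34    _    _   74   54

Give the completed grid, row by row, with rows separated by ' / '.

Row 2 is already complete: 94 + 49 + 29 + 9 + 114 = 295, so that is the magic constant.
Column 4 must total 295; the given cells sum to 256, so (3,4) = 39.
Using main diagonal: 49 + 59 + 69 + 54 + ? → (1,1) = 295 − 231 = 64.
The remaining cell in row 1 is (1,5) = 295 − 211 = 84.
Using column 1: 64 + 94 + 4 + 34 + ? → (3,1) = 295 − 196 = 99.
The remaining cell in anti-diagonal is (4,2) = 295 − 186 = 109.
Row 3 needs 295; the known cells sum to 276, so (3,5) = 19.
Using column 2: 44 + 49 + 79 + 109 + ? → (5,2) = 295 − 281 = 14.
Column 5 needs 295; the known cells sum to 271, so (4,5) = 24.
Row 4 must total 295; the given cells sum to 206, so (4,3) = 89.
Row 5: 34 + 14 + 74 + 54 + ? = 295, so (5,3) = 119.

64 44 -1 104 84 / 94 49 29 9 114 / 99 79 59 39 19 / 4 109 89 69 24 / 34 14 119 74 54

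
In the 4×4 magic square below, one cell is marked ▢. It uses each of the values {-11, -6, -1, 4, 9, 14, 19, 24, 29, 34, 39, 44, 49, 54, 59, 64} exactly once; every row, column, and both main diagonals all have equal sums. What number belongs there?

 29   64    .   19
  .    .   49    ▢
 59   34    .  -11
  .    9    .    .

The 16 entries sum to 424, so each line sums to 424/4 = 106.
Using row 1: 29 + 64 + 19 + ? → (1,3) = 106 − 112 = -6.
Row 3 must total 106; the given cells sum to 82, so (3,3) = 24.
Using column 2: 64 + 34 + 9 + ? → (2,2) = 106 − 107 = -1.
Column 3: -6 + 49 + 24 + ? = 106, so (4,3) = 39.
Main diagonal needs 106; the known cells sum to 52, so (4,4) = 54.
From anti-diagonal, 106 − (19 + 49 + 34) gives (4,1) = 4.
Column 1 needs 106; the known cells sum to 92, so (2,1) = 14.
Column 4 must total 106; the given cells sum to 62, so (2,4) = 44.

44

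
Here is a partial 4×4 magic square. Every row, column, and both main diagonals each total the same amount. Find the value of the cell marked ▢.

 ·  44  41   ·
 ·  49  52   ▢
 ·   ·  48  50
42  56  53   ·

46

Column 3 is complete and sums to 194; that is the magic constant.
The remaining cell in row 4 is (4,4) = 194 − 151 = 43.
The remaining cell in column 2 is (3,2) = 194 − 149 = 45.
Main diagonal: 49 + 48 + 43 + ? = 194, so (1,1) = 54.
Using anti-diagonal: 52 + 45 + 42 + ? → (1,4) = 194 − 139 = 55.
The remaining cell in row 3 is (3,1) = 194 − 143 = 51.
The remaining cell in column 1 is (2,1) = 194 − 147 = 47.
Using column 4: 55 + 50 + 43 + ? → (2,4) = 194 − 148 = 46.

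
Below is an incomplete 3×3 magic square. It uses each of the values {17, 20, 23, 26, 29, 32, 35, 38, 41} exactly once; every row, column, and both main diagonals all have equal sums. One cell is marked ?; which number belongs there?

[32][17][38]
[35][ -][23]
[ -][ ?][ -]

The 9 entries sum to 261, so each line sums to 261/3 = 87.
From row 2, 87 − (35 + 23) gives (2,2) = 29.
Column 1 needs 87; the known cells sum to 67, so (3,1) = 20.
Column 2: 17 + 29 + ? = 87, so (3,2) = 41.

41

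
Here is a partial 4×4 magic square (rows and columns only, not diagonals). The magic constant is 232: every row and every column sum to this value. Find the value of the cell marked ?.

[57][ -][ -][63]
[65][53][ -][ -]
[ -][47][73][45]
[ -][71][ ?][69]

The remaining cell in row 3 is (3,1) = 232 − 165 = 67.
The remaining cell in column 1 is (4,1) = 232 − 189 = 43.
From column 2, 232 − (53 + 47 + 71) gives (1,2) = 61.
Column 4 needs 232; the known cells sum to 177, so (2,4) = 55.
The remaining cell in row 1 is (1,3) = 232 − 181 = 51.
Using row 2: 65 + 53 + 55 + ? → (2,3) = 232 − 173 = 59.
From row 4, 232 − (43 + 71 + 69) gives (4,3) = 49.

49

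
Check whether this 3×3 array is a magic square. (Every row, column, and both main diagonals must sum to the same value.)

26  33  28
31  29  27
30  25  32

Row 1: 26 + 33 + 28 = 87.
Row 2: 31 + 29 + 27 = 87.
Row 3: 30 + 25 + 32 = 87.
Column 1: 26 + 31 + 30 = 87.
Column 2: 33 + 29 + 25 = 87.
Column 3: 28 + 27 + 32 = 87.
Main diagonal: 26 + 29 + 32 = 87.
Anti-diagonal: 28 + 29 + 30 = 87.
All lines sum to 87.

Yes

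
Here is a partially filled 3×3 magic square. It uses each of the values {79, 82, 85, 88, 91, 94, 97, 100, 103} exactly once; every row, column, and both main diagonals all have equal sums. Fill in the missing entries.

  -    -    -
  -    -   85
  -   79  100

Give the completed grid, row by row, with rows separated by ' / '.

82 103 88 / 97 91 85 / 94 79 100

The 9 entries sum to 819, so each line sums to 819/3 = 273.
Using row 3: 79 + 100 + ? → (3,1) = 273 − 179 = 94.
Column 3: 85 + 100 + ? = 273, so (1,3) = 88.
Anti-diagonal needs 273; the known cells sum to 182, so (2,2) = 91.
Row 2 needs 273; the known cells sum to 176, so (2,1) = 97.
Column 1 must total 273; the given cells sum to 191, so (1,1) = 82.
Column 2 must total 273; the given cells sum to 170, so (1,2) = 103.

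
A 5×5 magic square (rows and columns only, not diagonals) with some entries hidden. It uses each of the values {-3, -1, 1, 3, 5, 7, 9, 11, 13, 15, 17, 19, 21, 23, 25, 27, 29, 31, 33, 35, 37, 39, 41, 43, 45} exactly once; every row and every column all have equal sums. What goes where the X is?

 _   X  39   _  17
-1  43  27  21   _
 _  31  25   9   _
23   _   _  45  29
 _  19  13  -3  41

5

The 25 entries sum to 525, so each line sums to 525/5 = 105.
Row 2: -1 + 43 + 27 + 21 + ? = 105, so (2,5) = 15.
Row 5 must total 105; the given cells sum to 70, so (5,1) = 35.
Column 3 must total 105; the given cells sum to 104, so (4,3) = 1.
Column 4 needs 105; the known cells sum to 72, so (1,4) = 33.
Using column 5: 17 + 15 + 29 + 41 + ? → (3,5) = 105 − 102 = 3.
Row 3 needs 105; the known cells sum to 68, so (3,1) = 37.
Row 4: 23 + 1 + 45 + 29 + ? = 105, so (4,2) = 7.
Using column 1: -1 + 37 + 23 + 35 + ? → (1,1) = 105 − 94 = 11.
Column 2 needs 105; the known cells sum to 100, so (1,2) = 5.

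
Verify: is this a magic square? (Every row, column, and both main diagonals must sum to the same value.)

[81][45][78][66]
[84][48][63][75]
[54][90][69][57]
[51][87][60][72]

Row 1: 81 + 45 + 78 + 66 = 270.
Row 2: 84 + 48 + 63 + 75 = 270.
Row 3: 54 + 90 + 69 + 57 = 270.
Row 4: 51 + 87 + 60 + 72 = 270.
Column 1: 81 + 84 + 54 + 51 = 270.
Column 2: 45 + 48 + 90 + 87 = 270.
Column 3: 78 + 63 + 69 + 60 = 270.
Column 4: 66 + 75 + 57 + 72 = 270.
Main diagonal: 81 + 48 + 69 + 72 = 270.
Anti-diagonal: 66 + 63 + 90 + 51 = 270.
All lines sum to 270.

Yes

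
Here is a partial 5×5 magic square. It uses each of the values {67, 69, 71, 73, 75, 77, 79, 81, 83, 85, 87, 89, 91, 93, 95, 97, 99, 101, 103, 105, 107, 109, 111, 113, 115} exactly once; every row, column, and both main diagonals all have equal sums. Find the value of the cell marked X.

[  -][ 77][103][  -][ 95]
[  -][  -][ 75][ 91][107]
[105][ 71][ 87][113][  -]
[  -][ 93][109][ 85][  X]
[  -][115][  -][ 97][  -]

The 25 entries sum to 2275, so each line sums to 2275/5 = 455.
Using row 3: 105 + 71 + 87 + 113 + ? → (3,5) = 455 − 376 = 79.
Column 2 must total 455; the given cells sum to 356, so (2,2) = 99.
From column 3, 455 − (103 + 75 + 87 + 109) gives (5,3) = 81.
The remaining cell in column 4 is (1,4) = 455 − 386 = 69.
Using anti-diagonal: 95 + 91 + 87 + 93 + ? → (5,1) = 455 − 366 = 89.
Row 1: 77 + 103 + 69 + 95 + ? = 455, so (1,1) = 111.
Row 2: 99 + 75 + 91 + 107 + ? = 455, so (2,1) = 83.
The remaining cell in row 5 is (5,5) = 455 − 382 = 73.
The remaining cell in column 1 is (4,1) = 455 − 388 = 67.
Using column 5: 95 + 107 + 79 + 73 + ? → (4,5) = 455 − 354 = 101.

101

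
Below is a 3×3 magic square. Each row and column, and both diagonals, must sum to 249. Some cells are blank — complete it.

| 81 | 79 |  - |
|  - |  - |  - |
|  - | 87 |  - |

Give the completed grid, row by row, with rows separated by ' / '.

The remaining cell in row 1 is (1,3) = 249 − 160 = 89.
From column 2, 249 − (79 + 87) gives (2,2) = 83.
Main diagonal: 81 + 83 + ? = 249, so (3,3) = 85.
The remaining cell in anti-diagonal is (3,1) = 249 − 172 = 77.
Column 1 needs 249; the known cells sum to 158, so (2,1) = 91.
Column 3 must total 249; the given cells sum to 174, so (2,3) = 75.

81 79 89 / 91 83 75 / 77 87 85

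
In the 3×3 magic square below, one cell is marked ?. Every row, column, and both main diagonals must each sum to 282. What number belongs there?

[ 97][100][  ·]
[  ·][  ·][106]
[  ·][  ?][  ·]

From row 1, 282 − (97 + 100) gives (1,3) = 85.
Using column 3: 85 + 106 + ? → (3,3) = 282 − 191 = 91.
The remaining cell in main diagonal is (2,2) = 282 − 188 = 94.
From anti-diagonal, 282 − (85 + 94) gives (3,1) = 103.
From row 2, 282 − (94 + 106) gives (2,1) = 82.
Row 3 must total 282; the given cells sum to 194, so (3,2) = 88.

88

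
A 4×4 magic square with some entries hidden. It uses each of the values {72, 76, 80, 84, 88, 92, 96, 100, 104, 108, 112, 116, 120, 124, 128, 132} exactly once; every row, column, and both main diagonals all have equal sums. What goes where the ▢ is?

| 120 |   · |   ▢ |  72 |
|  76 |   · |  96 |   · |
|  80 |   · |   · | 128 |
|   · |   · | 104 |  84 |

The 16 entries sum to 1632, so each line sums to 1632/4 = 408.
Column 1: 120 + 76 + 80 + ? = 408, so (4,1) = 132.
Using column 4: 72 + 128 + 84 + ? → (2,4) = 408 − 284 = 124.
Anti-diagonal must total 408; the given cells sum to 300, so (3,2) = 108.
Row 2: 76 + 96 + 124 + ? = 408, so (2,2) = 112.
From row 3, 408 − (80 + 108 + 128) gives (3,3) = 92.
Using row 4: 132 + 104 + 84 + ? → (4,2) = 408 − 320 = 88.
Using column 2: 112 + 108 + 88 + ? → (1,2) = 408 − 308 = 100.
Using column 3: 96 + 92 + 104 + ? → (1,3) = 408 − 292 = 116.

116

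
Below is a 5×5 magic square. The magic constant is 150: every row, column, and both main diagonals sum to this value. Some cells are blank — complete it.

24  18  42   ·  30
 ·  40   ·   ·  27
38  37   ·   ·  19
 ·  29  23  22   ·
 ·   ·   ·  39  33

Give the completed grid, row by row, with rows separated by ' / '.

24 18 42 36 30 / 21 40 34 28 27 / 38 37 31 25 19 / 35 29 23 22 41 / 32 26 20 39 33

Row 1 needs 150; the known cells sum to 114, so (1,4) = 36.
Column 2 needs 150; the known cells sum to 124, so (5,2) = 26.
From column 5, 150 − (30 + 27 + 19 + 33) gives (4,5) = 41.
From main diagonal, 150 − (24 + 40 + 22 + 33) gives (3,3) = 31.
Row 3: 38 + 37 + 31 + 19 + ? = 150, so (3,4) = 25.
Row 4: 29 + 23 + 22 + 41 + ? = 150, so (4,1) = 35.
Column 4 needs 150; the known cells sum to 122, so (2,4) = 28.
Using anti-diagonal: 30 + 28 + 31 + 29 + ? → (5,1) = 150 − 118 = 32.
Row 5 needs 150; the known cells sum to 130, so (5,3) = 20.
The remaining cell in column 1 is (2,1) = 150 − 129 = 21.
The remaining cell in column 3 is (2,3) = 150 − 116 = 34.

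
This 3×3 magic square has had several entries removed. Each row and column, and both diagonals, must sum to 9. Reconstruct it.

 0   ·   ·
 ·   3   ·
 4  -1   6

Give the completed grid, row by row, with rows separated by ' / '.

The remaining cell in column 1 is (2,1) = 9 − 4 = 5.
Using column 2: 3 + (-1) + ? → (1,2) = 9 − 2 = 7.
Using anti-diagonal: 3 + 4 + ? → (1,3) = 9 − 7 = 2.
Using row 2: 5 + 3 + ? → (2,3) = 9 − 8 = 1.

0 7 2 / 5 3 1 / 4 -1 6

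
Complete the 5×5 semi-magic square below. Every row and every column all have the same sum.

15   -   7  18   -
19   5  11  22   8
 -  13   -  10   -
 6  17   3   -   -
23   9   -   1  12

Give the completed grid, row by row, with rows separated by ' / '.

Row 2 is already complete: 19 + 5 + 11 + 22 + 8 = 65, so that is the magic constant.
From row 5, 65 − (23 + 9 + 1 + 12) gives (5,3) = 20.
Column 1 must total 65; the given cells sum to 63, so (3,1) = 2.
Column 2 needs 65; the known cells sum to 44, so (1,2) = 21.
Column 3 must total 65; the given cells sum to 41, so (3,3) = 24.
From column 4, 65 − (18 + 22 + 10 + 1) gives (4,4) = 14.
Row 1 must total 65; the given cells sum to 61, so (1,5) = 4.
The remaining cell in row 3 is (3,5) = 65 − 49 = 16.
Using row 4: 6 + 17 + 3 + 14 + ? → (4,5) = 65 − 40 = 25.

15 21 7 18 4 / 19 5 11 22 8 / 2 13 24 10 16 / 6 17 3 14 25 / 23 9 20 1 12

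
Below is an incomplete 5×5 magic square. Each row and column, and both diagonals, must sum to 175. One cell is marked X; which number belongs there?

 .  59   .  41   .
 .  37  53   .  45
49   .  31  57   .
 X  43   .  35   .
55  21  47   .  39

27

Using row 5: 55 + 21 + 47 + 39 + ? → (5,4) = 175 − 162 = 13.
Column 2 must total 175; the given cells sum to 160, so (3,2) = 15.
From column 4, 175 − (41 + 57 + 35 + 13) gives (2,4) = 29.
Using main diagonal: 37 + 31 + 35 + 39 + ? → (1,1) = 175 − 142 = 33.
The remaining cell in anti-diagonal is (1,5) = 175 − 158 = 17.
From row 1, 175 − (33 + 59 + 41 + 17) gives (1,3) = 25.
Row 2 needs 175; the known cells sum to 164, so (2,1) = 11.
Row 3 needs 175; the known cells sum to 152, so (3,5) = 23.
The remaining cell in column 1 is (4,1) = 175 − 148 = 27.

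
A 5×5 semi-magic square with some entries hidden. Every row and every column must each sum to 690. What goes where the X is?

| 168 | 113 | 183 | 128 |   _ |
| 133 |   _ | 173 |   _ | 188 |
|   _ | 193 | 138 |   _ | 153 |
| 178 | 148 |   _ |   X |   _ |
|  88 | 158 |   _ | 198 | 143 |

163

Row 1: 168 + 113 + 183 + 128 + ? = 690, so (1,5) = 98.
From row 5, 690 − (88 + 158 + 198 + 143) gives (5,3) = 103.
The remaining cell in column 1 is (3,1) = 690 − 567 = 123.
Using column 2: 113 + 193 + 148 + 158 + ? → (2,2) = 690 − 612 = 78.
Column 3: 183 + 173 + 138 + 103 + ? = 690, so (4,3) = 93.
The remaining cell in column 5 is (4,5) = 690 − 582 = 108.
The remaining cell in row 2 is (2,4) = 690 − 572 = 118.
From row 3, 690 − (123 + 193 + 138 + 153) gives (3,4) = 83.
The remaining cell in row 4 is (4,4) = 690 − 527 = 163.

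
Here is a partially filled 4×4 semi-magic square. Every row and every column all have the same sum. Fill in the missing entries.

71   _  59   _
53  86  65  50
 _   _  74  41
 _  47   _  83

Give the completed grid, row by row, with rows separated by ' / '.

Row 2 is already complete: 53 + 86 + 65 + 50 = 254, so that is the magic constant.
The remaining cell in column 3 is (4,3) = 254 − 198 = 56.
Column 4 must total 254; the given cells sum to 174, so (1,4) = 80.
Row 1 needs 254; the known cells sum to 210, so (1,2) = 44.
Row 4 needs 254; the known cells sum to 186, so (4,1) = 68.
Using column 1: 71 + 53 + 68 + ? → (3,1) = 254 − 192 = 62.
Column 2 must total 254; the given cells sum to 177, so (3,2) = 77.

71 44 59 80 / 53 86 65 50 / 62 77 74 41 / 68 47 56 83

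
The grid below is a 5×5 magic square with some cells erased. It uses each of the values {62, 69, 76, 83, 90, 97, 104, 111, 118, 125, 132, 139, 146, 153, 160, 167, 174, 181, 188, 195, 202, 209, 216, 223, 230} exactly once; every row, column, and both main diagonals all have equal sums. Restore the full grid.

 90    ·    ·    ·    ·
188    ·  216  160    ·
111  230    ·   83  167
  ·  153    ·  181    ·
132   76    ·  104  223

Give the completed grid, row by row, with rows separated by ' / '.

90 174 118 202 146 / 188 97 216 160 69 / 111 230 139 83 167 / 209 153 62 181 125 / 132 76 195 104 223

The 25 entries sum to 3650, so each line sums to 3650/5 = 730.
Using row 3: 111 + 230 + 83 + 167 + ? → (3,3) = 730 − 591 = 139.
Row 5: 132 + 76 + 104 + 223 + ? = 730, so (5,3) = 195.
Column 1 needs 730; the known cells sum to 521, so (4,1) = 209.
Column 4: 160 + 83 + 181 + 104 + ? = 730, so (1,4) = 202.
The remaining cell in main diagonal is (2,2) = 730 − 633 = 97.
Anti-diagonal needs 730; the known cells sum to 584, so (1,5) = 146.
Row 2: 188 + 97 + 216 + 160 + ? = 730, so (2,5) = 69.
Column 2: 97 + 230 + 153 + 76 + ? = 730, so (1,2) = 174.
The remaining cell in column 5 is (4,5) = 730 − 605 = 125.
From row 1, 730 − (90 + 174 + 202 + 146) gives (1,3) = 118.
Row 4: 209 + 153 + 181 + 125 + ? = 730, so (4,3) = 62.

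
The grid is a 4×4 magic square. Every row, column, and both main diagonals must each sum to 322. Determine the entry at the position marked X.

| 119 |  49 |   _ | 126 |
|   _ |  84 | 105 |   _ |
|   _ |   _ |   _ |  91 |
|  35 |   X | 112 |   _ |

133

Using row 1: 119 + 49 + 126 + ? → (1,3) = 322 − 294 = 28.
Using column 3: 28 + 105 + 112 + ? → (3,3) = 322 − 245 = 77.
The remaining cell in main diagonal is (4,4) = 322 − 280 = 42.
Anti-diagonal: 126 + 105 + 35 + ? = 322, so (3,2) = 56.
Row 3 needs 322; the known cells sum to 224, so (3,1) = 98.
Using row 4: 35 + 112 + 42 + ? → (4,2) = 322 − 189 = 133.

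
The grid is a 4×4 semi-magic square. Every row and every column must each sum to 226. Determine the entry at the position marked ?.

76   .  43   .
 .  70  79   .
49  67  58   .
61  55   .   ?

From row 3, 226 − (49 + 67 + 58) gives (3,4) = 52.
Column 1 must total 226; the given cells sum to 186, so (2,1) = 40.
Using column 2: 70 + 67 + 55 + ? → (1,2) = 226 − 192 = 34.
Column 3: 43 + 79 + 58 + ? = 226, so (4,3) = 46.
Row 1 needs 226; the known cells sum to 153, so (1,4) = 73.
Row 2: 40 + 70 + 79 + ? = 226, so (2,4) = 37.
Row 4 must total 226; the given cells sum to 162, so (4,4) = 64.

64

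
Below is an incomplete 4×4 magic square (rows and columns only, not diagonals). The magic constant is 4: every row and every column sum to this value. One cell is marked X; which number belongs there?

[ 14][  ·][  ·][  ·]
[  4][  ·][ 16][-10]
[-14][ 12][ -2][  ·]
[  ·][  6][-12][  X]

Row 2 needs 4; the known cells sum to 10, so (2,2) = -6.
From row 3, 4 − (-14 + 12 + (-2)) gives (3,4) = 8.
Column 1: 14 + 4 + (-14) + ? = 4, so (4,1) = 0.
The remaining cell in column 2 is (1,2) = 4 − 12 = -8.
Column 3 needs 4; the known cells sum to 2, so (1,3) = 2.
Row 1: 14 + (-8) + 2 + ? = 4, so (1,4) = -4.
From row 4, 4 − (0 + 6 + (-12)) gives (4,4) = 10.

10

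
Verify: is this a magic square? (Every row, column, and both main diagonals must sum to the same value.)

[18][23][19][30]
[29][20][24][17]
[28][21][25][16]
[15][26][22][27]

Row 1: 18 + 23 + 19 + 30 = 90.
Row 2: 29 + 20 + 24 + 17 = 90.
Row 3: 28 + 21 + 25 + 16 = 90.
Row 4: 15 + 26 + 22 + 27 = 90.
Column 1: 18 + 29 + 28 + 15 = 90.
Column 2: 23 + 20 + 21 + 26 = 90.
Column 3: 19 + 24 + 25 + 22 = 90.
Column 4: 30 + 17 + 16 + 27 = 90.
Main diagonal: 18 + 20 + 25 + 27 = 90.
Anti-diagonal: 30 + 24 + 21 + 15 = 90.
All lines sum to 90.

Yes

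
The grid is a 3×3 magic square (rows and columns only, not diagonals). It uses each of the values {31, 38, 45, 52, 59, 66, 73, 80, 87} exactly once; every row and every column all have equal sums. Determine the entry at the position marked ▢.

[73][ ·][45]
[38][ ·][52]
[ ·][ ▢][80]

The 9 entries sum to 531, so each line sums to 531/3 = 177.
The remaining cell in row 1 is (1,2) = 177 − 118 = 59.
From row 2, 177 − (38 + 52) gives (2,2) = 87.
From column 1, 177 − (73 + 38) gives (3,1) = 66.
The remaining cell in column 2 is (3,2) = 177 − 146 = 31.

31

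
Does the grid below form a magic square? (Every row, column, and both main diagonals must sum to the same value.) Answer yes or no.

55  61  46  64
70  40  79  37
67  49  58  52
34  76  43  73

Row 1: 55 + 61 + 46 + 64 = 226.
Row 2: 70 + 40 + 79 + 37 = 226.
Row 3: 67 + 49 + 58 + 52 = 226.
Row 4: 34 + 76 + 43 + 73 = 226.
Column 1: 55 + 70 + 67 + 34 = 226.
Column 2: 61 + 40 + 49 + 76 = 226.
Column 3: 46 + 79 + 58 + 43 = 226.
Column 4: 64 + 37 + 52 + 73 = 226.
Main diagonal: 55 + 40 + 58 + 73 = 226.
Anti-diagonal: 64 + 79 + 49 + 34 = 226.
All lines sum to 226.

Yes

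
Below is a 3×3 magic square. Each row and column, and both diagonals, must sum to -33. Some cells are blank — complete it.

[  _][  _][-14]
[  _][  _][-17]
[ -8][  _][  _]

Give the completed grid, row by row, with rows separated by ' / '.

-20 1 -14 / -5 -11 -17 / -8 -23 -2

The remaining cell in column 3 is (3,3) = -33 − (-31) = -2.
Anti-diagonal needs -33; the known cells sum to -22, so (2,2) = -11.
Using row 2: -11 + (-17) + ? → (2,1) = -33 − (-28) = -5.
From row 3, -33 − (-8 + (-2)) gives (3,2) = -23.
The remaining cell in column 1 is (1,1) = -33 − (-13) = -20.
The remaining cell in column 2 is (1,2) = -33 − (-34) = 1.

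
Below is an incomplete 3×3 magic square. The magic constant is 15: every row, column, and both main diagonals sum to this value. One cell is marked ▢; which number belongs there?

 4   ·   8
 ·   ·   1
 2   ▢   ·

7

Using row 1: 4 + 8 + ? → (1,2) = 15 − 12 = 3.
Column 1 needs 15; the known cells sum to 6, so (2,1) = 9.
Column 3: 8 + 1 + ? = 15, so (3,3) = 6.
Main diagonal must total 15; the given cells sum to 10, so (2,2) = 5.
Row 3 needs 15; the known cells sum to 8, so (3,2) = 7.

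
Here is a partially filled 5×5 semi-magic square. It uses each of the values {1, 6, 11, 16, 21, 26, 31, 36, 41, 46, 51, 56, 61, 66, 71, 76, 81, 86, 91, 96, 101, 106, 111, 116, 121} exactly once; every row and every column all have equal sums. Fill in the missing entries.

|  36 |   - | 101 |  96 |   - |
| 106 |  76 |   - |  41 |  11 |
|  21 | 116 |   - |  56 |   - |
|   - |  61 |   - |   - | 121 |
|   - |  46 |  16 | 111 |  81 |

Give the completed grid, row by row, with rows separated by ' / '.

36 6 101 96 66 / 106 76 71 41 11 / 21 116 86 56 26 / 91 61 31 1 121 / 51 46 16 111 81

The 25 entries sum to 1525, so each line sums to 1525/5 = 305.
From row 2, 305 − (106 + 76 + 41 + 11) gives (2,3) = 71.
Using row 5: 46 + 16 + 111 + 81 + ? → (5,1) = 305 − 254 = 51.
Column 1: 36 + 106 + 21 + 51 + ? = 305, so (4,1) = 91.
From column 2, 305 − (76 + 116 + 61 + 46) gives (1,2) = 6.
Using column 4: 96 + 41 + 56 + 111 + ? → (4,4) = 305 − 304 = 1.
Row 1 needs 305; the known cells sum to 239, so (1,5) = 66.
The remaining cell in row 4 is (4,3) = 305 − 274 = 31.
The remaining cell in column 3 is (3,3) = 305 − 219 = 86.
Column 5 must total 305; the given cells sum to 279, so (3,5) = 26.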